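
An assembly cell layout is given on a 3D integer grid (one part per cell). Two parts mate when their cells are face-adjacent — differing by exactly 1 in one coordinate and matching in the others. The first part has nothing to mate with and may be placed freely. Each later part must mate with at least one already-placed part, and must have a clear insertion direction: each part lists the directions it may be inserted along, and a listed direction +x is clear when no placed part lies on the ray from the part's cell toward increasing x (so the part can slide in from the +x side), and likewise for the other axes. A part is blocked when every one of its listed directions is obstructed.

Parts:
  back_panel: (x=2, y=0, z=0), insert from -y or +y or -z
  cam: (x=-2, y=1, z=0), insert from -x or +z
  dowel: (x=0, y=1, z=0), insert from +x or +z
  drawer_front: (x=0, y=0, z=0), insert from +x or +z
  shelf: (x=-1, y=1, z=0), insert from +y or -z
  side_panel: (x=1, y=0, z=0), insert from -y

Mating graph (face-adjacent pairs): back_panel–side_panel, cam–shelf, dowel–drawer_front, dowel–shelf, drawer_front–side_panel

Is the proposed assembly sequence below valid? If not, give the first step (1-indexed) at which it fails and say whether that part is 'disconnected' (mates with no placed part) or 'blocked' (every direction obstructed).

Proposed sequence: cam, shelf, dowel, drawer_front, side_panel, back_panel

1. cam@(-2, 1, 0) [-x clear] — {cam}
2. shelf@(-1, 1, 0) [+y clear] — {cam, shelf}
3. dowel@(0, 1, 0) [+x clear] — {cam, dowel, shelf}
4. drawer_front@(0, 0, 0) [+x clear] — {cam, dowel, drawer_front, shelf}
5. side_panel@(1, 0, 0) [-y clear] — {cam, dowel, drawer_front, shelf, side_panel}
6. back_panel@(2, 0, 0) [-y clear] — {back_panel, cam, dowel, drawer_front, shelf, side_panel}

Valid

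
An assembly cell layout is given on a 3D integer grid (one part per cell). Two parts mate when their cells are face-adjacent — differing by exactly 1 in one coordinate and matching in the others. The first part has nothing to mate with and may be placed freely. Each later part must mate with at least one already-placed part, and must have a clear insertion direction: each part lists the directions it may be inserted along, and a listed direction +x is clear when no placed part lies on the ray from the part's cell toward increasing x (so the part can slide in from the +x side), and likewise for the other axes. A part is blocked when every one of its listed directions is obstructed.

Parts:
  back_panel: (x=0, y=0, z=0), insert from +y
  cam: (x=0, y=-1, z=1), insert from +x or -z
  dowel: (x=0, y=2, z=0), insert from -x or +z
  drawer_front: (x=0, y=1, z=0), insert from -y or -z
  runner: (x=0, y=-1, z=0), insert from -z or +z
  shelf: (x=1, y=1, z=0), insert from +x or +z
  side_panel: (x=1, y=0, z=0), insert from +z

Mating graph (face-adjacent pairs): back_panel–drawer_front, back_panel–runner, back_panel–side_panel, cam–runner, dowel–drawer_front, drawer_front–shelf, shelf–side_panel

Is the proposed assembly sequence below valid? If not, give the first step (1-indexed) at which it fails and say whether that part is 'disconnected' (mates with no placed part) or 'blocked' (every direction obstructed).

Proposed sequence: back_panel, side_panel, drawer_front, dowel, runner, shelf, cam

Valid

1. back_panel@(0, 0, 0) [+y clear] — {back_panel}
2. side_panel@(1, 0, 0) [+z clear] — {back_panel, side_panel}
3. drawer_front@(0, 1, 0) [-z clear] — {back_panel, drawer_front, side_panel}
4. dowel@(0, 2, 0) [-x clear] — {back_panel, dowel, drawer_front, side_panel}
5. runner@(0, -1, 0) [-z clear] — {back_panel, dowel, drawer_front, runner, side_panel}
6. shelf@(1, 1, 0) [+x clear] — {back_panel, dowel, drawer_front, runner, shelf, side_panel}
7. cam@(0, -1, 1) [+x clear] — {back_panel, cam, dowel, drawer_front, runner, shelf, side_panel}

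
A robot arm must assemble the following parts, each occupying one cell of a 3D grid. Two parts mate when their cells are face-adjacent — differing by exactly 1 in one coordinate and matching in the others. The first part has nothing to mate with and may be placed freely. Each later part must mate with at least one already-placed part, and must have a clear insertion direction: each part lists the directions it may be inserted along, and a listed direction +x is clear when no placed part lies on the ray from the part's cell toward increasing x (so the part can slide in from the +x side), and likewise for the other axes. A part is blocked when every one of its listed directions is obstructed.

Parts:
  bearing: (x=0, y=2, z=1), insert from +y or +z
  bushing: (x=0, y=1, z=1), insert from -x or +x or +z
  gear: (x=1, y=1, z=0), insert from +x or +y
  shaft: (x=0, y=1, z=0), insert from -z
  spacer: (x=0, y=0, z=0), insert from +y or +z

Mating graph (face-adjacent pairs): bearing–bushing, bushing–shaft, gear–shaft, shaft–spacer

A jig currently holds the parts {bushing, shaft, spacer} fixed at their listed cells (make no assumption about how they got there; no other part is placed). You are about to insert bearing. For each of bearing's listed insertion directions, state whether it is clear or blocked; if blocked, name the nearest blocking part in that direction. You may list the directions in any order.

+y: ray from bearing(0, 2, 1) has no placed part ⇒ clear
+z: ray from bearing(0, 2, 1) has no placed part ⇒ clear

+y: clear; +z: clear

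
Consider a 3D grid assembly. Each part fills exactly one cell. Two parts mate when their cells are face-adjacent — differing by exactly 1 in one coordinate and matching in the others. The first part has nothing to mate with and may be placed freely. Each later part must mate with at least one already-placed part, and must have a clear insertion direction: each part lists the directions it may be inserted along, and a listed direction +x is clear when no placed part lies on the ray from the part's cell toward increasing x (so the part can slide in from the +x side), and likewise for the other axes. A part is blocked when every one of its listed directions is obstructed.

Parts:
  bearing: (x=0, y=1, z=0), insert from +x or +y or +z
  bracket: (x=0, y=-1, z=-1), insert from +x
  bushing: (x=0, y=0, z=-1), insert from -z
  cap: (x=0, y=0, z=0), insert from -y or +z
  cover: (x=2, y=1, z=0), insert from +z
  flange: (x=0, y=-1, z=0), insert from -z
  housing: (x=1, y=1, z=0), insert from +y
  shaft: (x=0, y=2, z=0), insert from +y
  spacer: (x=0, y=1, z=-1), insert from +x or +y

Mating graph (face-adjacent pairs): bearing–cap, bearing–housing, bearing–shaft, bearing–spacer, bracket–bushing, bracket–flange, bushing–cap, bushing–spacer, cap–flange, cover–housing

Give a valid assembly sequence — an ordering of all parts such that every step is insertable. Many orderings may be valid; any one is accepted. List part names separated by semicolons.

1. bushing@(0, 0, -1) [-z clear] — {bushing}
2. cap@(0, 0, 0) [-y clear] — {bushing, cap}
3. flange@(0, -1, 0) [-z clear] — {bushing, cap, flange}
4. bracket@(0, -1, -1) [+x clear] — {bracket, bushing, cap, flange}
5. spacer@(0, 1, -1) [+x clear] — {bracket, bushing, cap, flange, spacer}
6. bearing@(0, 1, 0) [+x clear] — {bearing, bracket, bushing, cap, flange, spacer}
7. shaft@(0, 2, 0) [+y clear] — {bearing, bracket, bushing, cap, flange, shaft, spacer}
8. housing@(1, 1, 0) [+y clear] — {bearing, bracket, bushing, cap, flange, housing, shaft, spacer}
9. cover@(2, 1, 0) [+z clear] — {bearing, bracket, bushing, cap, cover, flange, housing, shaft, spacer}

bushing; cap; flange; bracket; spacer; bearing; shaft; housing; cover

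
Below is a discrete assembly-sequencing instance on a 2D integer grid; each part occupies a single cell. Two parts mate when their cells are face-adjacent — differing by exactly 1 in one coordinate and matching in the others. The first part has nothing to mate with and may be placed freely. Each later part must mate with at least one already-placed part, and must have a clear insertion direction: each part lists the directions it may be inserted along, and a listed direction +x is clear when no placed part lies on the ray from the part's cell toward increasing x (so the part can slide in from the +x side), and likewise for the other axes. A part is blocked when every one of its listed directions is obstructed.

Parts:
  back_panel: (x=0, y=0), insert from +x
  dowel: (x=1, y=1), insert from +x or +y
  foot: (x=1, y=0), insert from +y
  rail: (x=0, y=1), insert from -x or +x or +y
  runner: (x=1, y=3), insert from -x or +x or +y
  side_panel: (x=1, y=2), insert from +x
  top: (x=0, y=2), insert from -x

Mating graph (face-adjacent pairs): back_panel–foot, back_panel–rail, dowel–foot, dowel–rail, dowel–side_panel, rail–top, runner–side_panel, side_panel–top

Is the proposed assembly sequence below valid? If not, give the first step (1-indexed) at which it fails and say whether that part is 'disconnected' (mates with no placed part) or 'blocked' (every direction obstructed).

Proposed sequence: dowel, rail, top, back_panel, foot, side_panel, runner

Invalid at step 5 (blocked)

1. dowel@(1, 1) [+x clear] — {dowel}
2. rail@(0, 1) [-x clear] — {dowel, rail}
3. top@(0, 2) [-x clear] — {dowel, rail, top}
4. back_panel@(0, 0) [+x clear] — {back_panel, dowel, rail, top}
5. foot@(1, 0) — +y all obstructed ⇒ blocked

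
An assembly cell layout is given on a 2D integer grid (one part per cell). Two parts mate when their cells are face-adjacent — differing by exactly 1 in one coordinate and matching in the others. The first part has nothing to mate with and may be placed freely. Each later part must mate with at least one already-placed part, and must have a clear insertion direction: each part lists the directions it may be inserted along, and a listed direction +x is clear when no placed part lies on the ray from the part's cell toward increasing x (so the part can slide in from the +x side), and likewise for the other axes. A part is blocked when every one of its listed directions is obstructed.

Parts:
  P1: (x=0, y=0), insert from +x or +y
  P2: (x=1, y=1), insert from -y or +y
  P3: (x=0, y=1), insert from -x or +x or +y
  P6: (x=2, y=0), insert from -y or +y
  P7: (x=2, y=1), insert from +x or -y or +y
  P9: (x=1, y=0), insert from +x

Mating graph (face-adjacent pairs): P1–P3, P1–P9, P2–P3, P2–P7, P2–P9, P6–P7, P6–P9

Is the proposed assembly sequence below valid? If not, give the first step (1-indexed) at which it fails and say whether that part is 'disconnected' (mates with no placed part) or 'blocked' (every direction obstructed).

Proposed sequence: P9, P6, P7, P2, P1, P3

1. P9@(1, 0) [+x clear] — {P9}
2. P6@(2, 0) [-y clear] — {P6, P9}
3. P7@(2, 1) [+x clear] — {P6, P7, P9}
4. P2@(1, 1) [+y clear] — {P2, P6, P7, P9}
5. P1@(0, 0) [+y clear] — {P1, P2, P6, P7, P9}
6. P3@(0, 1) [-x clear] — {P1, P2, P3, P6, P7, P9}

Valid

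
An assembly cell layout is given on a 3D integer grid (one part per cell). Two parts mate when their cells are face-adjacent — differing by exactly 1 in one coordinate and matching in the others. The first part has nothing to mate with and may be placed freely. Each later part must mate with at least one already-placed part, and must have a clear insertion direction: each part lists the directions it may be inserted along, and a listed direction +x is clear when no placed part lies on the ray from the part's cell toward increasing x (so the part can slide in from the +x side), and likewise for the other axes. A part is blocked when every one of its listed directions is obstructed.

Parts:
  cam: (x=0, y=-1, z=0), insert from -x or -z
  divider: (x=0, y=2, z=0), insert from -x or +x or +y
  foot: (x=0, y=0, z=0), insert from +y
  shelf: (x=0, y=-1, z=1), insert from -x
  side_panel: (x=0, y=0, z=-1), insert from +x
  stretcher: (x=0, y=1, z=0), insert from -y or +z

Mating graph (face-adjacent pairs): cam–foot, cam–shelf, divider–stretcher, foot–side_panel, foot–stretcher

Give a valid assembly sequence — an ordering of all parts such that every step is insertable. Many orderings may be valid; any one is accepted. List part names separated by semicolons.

foot; stretcher; divider; side_panel; cam; shelf

1. foot@(0, 0, 0) [+y clear] — {foot}
2. stretcher@(0, 1, 0) [+z clear] — {foot, stretcher}
3. divider@(0, 2, 0) [-x clear] — {divider, foot, stretcher}
4. side_panel@(0, 0, -1) [+x clear] — {divider, foot, side_panel, stretcher}
5. cam@(0, -1, 0) [-x clear] — {cam, divider, foot, side_panel, stretcher}
6. shelf@(0, -1, 1) [-x clear] — {cam, divider, foot, shelf, side_panel, stretcher}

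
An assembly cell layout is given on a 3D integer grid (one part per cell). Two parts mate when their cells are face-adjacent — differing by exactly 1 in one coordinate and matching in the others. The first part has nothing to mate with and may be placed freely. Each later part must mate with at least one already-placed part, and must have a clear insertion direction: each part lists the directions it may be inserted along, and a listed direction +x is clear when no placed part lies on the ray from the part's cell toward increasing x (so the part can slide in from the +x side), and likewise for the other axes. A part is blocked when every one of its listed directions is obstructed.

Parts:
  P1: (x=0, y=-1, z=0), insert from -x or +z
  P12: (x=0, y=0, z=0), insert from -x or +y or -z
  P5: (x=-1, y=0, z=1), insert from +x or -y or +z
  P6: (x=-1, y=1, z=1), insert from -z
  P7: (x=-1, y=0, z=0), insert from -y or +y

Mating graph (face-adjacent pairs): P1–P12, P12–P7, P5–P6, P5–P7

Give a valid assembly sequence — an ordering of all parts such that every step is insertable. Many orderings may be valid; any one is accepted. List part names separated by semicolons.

P6; P5; P7; P12; P1

1. P6@(-1, 1, 1) [-z clear] — {P6}
2. P5@(-1, 0, 1) [+x clear] — {P5, P6}
3. P7@(-1, 0, 0) [-y clear] — {P5, P6, P7}
4. P12@(0, 0, 0) [+y clear] — {P12, P5, P6, P7}
5. P1@(0, -1, 0) [-x clear] — {P1, P12, P5, P6, P7}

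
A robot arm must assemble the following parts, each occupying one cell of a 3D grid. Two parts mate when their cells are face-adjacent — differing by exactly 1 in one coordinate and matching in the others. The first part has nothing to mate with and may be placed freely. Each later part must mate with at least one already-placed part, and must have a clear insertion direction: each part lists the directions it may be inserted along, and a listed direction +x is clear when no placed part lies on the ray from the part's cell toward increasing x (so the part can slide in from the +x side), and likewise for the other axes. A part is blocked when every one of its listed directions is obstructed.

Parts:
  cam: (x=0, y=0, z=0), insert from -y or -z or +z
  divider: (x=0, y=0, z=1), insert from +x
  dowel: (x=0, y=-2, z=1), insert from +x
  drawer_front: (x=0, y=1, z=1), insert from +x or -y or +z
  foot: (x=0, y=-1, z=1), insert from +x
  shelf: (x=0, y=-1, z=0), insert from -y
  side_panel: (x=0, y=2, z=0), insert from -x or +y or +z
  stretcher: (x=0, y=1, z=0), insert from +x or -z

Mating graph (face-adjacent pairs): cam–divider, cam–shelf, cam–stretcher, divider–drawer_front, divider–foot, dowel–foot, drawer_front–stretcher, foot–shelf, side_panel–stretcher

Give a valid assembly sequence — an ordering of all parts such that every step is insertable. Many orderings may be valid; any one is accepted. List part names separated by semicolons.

1. divider@(0, 0, 1) [+x clear] — {divider}
2. foot@(0, -1, 1) [+x clear] — {divider, foot}
3. drawer_front@(0, 1, 1) [+x clear] — {divider, drawer_front, foot}
4. stretcher@(0, 1, 0) [+x clear] — {divider, drawer_front, foot, stretcher}
5. side_panel@(0, 2, 0) [-x clear] — {divider, drawer_front, foot, side_panel, stretcher}
6. shelf@(0, -1, 0) [-y clear] — {divider, drawer_front, foot, shelf, side_panel, stretcher}
7. cam@(0, 0, 0) [-z clear] — {cam, divider, drawer_front, foot, shelf, side_panel, stretcher}
8. dowel@(0, -2, 1) [+x clear] — {cam, divider, dowel, drawer_front, foot, shelf, side_panel, stretcher}

divider; foot; drawer_front; stretcher; side_panel; shelf; cam; dowel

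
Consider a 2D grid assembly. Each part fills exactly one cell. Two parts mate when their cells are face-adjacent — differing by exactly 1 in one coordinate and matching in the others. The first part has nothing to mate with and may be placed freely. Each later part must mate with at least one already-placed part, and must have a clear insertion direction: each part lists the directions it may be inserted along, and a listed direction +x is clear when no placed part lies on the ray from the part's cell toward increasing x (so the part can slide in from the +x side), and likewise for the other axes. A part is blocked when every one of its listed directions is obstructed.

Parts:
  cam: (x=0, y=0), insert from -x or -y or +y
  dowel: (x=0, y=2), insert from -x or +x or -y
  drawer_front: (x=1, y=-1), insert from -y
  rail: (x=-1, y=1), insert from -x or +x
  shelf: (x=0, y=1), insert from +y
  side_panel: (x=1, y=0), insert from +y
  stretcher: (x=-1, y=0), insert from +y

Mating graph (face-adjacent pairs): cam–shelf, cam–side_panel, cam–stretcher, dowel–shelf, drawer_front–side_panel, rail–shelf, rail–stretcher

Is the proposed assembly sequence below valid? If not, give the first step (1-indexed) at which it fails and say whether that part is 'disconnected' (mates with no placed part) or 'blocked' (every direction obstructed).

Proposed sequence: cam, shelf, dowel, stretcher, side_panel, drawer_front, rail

1. cam@(0, 0) [-x clear] — {cam}
2. shelf@(0, 1) [+y clear] — {cam, shelf}
3. dowel@(0, 2) [-x clear] — {cam, dowel, shelf}
4. stretcher@(-1, 0) [+y clear] — {cam, dowel, shelf, stretcher}
5. side_panel@(1, 0) [+y clear] — {cam, dowel, shelf, side_panel, stretcher}
6. drawer_front@(1, -1) [-y clear] — {cam, dowel, drawer_front, shelf, side_panel, stretcher}
7. rail@(-1, 1) [-x clear] — {cam, dowel, drawer_front, rail, shelf, side_panel, stretcher}

Valid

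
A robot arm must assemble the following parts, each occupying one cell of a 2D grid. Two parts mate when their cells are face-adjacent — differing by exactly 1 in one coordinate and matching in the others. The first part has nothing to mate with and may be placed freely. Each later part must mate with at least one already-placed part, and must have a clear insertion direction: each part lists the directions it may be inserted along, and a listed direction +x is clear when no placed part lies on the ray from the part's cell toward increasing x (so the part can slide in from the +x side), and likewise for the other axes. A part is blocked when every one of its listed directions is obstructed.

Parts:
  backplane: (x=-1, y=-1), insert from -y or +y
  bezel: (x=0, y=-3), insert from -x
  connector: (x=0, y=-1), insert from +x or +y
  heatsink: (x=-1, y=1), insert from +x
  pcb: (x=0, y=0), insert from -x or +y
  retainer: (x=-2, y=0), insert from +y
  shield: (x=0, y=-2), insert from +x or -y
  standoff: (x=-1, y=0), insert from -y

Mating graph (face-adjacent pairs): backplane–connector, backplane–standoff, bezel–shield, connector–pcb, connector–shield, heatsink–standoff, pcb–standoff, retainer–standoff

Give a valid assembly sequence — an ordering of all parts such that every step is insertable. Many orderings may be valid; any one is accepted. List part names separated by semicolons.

1. shield@(0, -2) [+x clear] — {shield}
2. bezel@(0, -3) [-x clear] — {bezel, shield}
3. connector@(0, -1) [+x clear] — {bezel, connector, shield}
4. pcb@(0, 0) [-x clear] — {bezel, connector, pcb, shield}
5. standoff@(-1, 0) [-y clear] — {bezel, connector, pcb, shield, standoff}
6. backplane@(-1, -1) [-y clear] — {backplane, bezel, connector, pcb, shield, standoff}
7. retainer@(-2, 0) [+y clear] — {backplane, bezel, connector, pcb, retainer, shield, standoff}
8. heatsink@(-1, 1) [+x clear] — {backplane, bezel, connector, heatsink, pcb, retainer, shield, standoff}

shield; bezel; connector; pcb; standoff; backplane; retainer; heatsink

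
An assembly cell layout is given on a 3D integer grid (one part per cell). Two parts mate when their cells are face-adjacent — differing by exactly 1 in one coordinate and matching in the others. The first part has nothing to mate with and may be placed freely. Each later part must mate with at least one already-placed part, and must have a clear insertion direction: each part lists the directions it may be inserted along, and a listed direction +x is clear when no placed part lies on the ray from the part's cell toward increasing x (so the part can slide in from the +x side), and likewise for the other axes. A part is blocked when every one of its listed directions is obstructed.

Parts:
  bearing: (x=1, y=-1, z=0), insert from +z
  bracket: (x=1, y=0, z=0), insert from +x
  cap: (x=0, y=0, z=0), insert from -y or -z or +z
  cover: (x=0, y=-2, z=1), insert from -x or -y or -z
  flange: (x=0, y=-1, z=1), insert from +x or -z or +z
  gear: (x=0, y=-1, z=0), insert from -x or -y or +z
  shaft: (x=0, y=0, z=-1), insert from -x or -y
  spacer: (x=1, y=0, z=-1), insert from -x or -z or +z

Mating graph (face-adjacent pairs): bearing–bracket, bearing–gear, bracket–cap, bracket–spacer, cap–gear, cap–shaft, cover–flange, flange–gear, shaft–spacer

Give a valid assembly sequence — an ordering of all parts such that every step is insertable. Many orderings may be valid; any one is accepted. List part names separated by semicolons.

cap; bracket; shaft; bearing; spacer; gear; flange; cover

1. cap@(0, 0, 0) [-y clear] — {cap}
2. bracket@(1, 0, 0) [+x clear] — {bracket, cap}
3. shaft@(0, 0, -1) [-x clear] — {bracket, cap, shaft}
4. bearing@(1, -1, 0) [+z clear] — {bearing, bracket, cap, shaft}
5. spacer@(1, 0, -1) [-z clear] — {bearing, bracket, cap, shaft, spacer}
6. gear@(0, -1, 0) [-x clear] — {bearing, bracket, cap, gear, shaft, spacer}
7. flange@(0, -1, 1) [+x clear] — {bearing, bracket, cap, flange, gear, shaft, spacer}
8. cover@(0, -2, 1) [-x clear] — {bearing, bracket, cap, cover, flange, gear, shaft, spacer}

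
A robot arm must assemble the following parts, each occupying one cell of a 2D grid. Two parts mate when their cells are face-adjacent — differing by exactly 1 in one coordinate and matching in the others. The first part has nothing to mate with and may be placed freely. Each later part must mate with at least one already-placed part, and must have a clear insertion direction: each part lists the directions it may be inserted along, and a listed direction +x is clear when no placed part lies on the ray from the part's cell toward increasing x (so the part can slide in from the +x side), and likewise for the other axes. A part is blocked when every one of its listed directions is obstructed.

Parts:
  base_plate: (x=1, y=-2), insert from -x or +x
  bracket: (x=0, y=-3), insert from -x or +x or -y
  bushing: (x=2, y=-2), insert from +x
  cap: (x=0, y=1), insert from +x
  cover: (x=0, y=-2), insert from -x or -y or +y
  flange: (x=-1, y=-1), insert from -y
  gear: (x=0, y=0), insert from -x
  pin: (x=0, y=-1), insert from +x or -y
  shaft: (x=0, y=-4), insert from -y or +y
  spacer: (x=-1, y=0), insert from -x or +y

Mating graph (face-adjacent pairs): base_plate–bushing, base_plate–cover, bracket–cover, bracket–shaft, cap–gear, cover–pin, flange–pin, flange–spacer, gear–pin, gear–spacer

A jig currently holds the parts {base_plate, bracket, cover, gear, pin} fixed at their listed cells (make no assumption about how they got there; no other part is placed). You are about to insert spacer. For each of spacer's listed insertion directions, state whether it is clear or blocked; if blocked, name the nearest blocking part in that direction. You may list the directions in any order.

+y: clear; -x: clear

-x: ray from spacer(-1, 0) has no placed part ⇒ clear
+y: ray from spacer(-1, 0) has no placed part ⇒ clear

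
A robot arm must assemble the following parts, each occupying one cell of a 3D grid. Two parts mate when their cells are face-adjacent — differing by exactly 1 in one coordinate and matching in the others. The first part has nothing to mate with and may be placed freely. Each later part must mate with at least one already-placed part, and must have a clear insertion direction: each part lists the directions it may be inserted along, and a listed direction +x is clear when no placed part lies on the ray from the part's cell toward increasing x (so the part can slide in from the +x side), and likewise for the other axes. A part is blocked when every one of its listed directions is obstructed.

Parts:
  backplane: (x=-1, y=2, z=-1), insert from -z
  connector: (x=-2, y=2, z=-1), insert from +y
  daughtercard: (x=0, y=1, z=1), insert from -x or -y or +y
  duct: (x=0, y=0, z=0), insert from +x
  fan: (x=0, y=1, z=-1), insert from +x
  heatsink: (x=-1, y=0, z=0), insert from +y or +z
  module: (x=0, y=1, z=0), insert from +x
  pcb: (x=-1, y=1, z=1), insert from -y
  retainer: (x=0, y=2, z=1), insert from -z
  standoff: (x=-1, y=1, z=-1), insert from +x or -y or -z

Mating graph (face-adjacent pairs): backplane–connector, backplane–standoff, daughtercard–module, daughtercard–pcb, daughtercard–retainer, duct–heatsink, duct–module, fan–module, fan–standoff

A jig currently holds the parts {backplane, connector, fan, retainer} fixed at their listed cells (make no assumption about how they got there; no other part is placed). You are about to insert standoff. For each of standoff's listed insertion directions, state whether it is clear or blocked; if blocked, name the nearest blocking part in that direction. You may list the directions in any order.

+x: blocked by fan; -y: clear; -z: clear

+x: nearest on ray is fan@(0, 1, -1) ⇒ blocked
-y: ray from standoff(-1, 1, -1) has no placed part ⇒ clear
-z: ray from standoff(-1, 1, -1) has no placed part ⇒ clear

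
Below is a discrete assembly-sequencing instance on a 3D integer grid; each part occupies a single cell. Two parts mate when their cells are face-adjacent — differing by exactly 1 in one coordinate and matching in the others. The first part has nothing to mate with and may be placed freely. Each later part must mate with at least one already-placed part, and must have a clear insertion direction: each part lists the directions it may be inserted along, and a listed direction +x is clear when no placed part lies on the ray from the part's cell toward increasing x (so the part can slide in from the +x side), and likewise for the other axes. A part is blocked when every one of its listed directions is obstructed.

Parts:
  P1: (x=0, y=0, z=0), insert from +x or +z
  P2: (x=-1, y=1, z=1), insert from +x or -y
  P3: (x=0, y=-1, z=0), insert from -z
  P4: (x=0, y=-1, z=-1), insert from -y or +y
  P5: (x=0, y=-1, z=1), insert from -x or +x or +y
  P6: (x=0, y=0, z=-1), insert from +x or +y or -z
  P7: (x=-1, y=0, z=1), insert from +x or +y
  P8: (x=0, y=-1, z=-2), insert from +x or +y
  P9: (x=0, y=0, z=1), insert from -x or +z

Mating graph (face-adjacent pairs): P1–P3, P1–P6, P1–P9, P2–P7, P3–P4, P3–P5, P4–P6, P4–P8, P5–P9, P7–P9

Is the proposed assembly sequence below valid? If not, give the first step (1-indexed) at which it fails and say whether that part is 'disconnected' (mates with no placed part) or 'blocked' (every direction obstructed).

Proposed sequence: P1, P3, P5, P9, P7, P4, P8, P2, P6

Valid

1. P1@(0, 0, 0) [+x clear] — {P1}
2. P3@(0, -1, 0) [-z clear] — {P1, P3}
3. P5@(0, -1, 1) [-x clear] — {P1, P3, P5}
4. P9@(0, 0, 1) [-x clear] — {P1, P3, P5, P9}
5. P7@(-1, 0, 1) [+y clear] — {P1, P3, P5, P7, P9}
6. P4@(0, -1, -1) [-y clear] — {P1, P3, P4, P5, P7, P9}
7. P8@(0, -1, -2) [+x clear] — {P1, P3, P4, P5, P7, P8, P9}
8. P2@(-1, 1, 1) [+x clear] — {P1, P2, P3, P4, P5, P7, P8, P9}
9. P6@(0, 0, -1) [+x clear] — {P1, P2, P3, P4, P5, P6, P7, P8, P9}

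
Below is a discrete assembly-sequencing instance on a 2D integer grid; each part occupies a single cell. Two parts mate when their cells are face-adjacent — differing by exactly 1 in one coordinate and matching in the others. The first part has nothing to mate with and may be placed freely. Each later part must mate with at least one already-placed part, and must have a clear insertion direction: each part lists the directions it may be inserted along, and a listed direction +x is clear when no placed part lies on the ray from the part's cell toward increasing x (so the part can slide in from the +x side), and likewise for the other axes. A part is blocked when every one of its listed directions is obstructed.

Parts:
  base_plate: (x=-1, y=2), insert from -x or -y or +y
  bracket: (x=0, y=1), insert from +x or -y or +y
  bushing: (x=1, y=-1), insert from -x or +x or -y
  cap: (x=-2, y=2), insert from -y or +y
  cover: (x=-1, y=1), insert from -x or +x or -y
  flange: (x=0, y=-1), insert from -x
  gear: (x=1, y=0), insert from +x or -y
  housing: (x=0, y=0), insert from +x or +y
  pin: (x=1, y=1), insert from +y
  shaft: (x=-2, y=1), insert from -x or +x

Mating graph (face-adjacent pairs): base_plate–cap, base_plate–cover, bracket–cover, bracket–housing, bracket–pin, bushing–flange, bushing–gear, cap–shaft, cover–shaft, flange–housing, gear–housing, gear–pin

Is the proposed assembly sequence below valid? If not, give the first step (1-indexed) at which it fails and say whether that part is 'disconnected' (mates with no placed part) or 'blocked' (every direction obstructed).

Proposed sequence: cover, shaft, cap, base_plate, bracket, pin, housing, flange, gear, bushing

Valid

1. cover@(-1, 1) [-x clear] — {cover}
2. shaft@(-2, 1) [-x clear] — {cover, shaft}
3. cap@(-2, 2) [+y clear] — {cap, cover, shaft}
4. base_plate@(-1, 2) [+y clear] — {base_plate, cap, cover, shaft}
5. bracket@(0, 1) [+x clear] — {base_plate, bracket, cap, cover, shaft}
6. pin@(1, 1) [+y clear] — {base_plate, bracket, cap, cover, pin, shaft}
7. housing@(0, 0) [+x clear] — {base_plate, bracket, cap, cover, housing, pin, shaft}
8. flange@(0, -1) [-x clear] — {base_plate, bracket, cap, cover, flange, housing, pin, shaft}
9. gear@(1, 0) [+x clear] — {base_plate, bracket, cap, cover, flange, gear, housing, pin, shaft}
10. bushing@(1, -1) [+x clear] — {base_plate, bracket, bushing, cap, cover, flange, gear, housing, pin, shaft}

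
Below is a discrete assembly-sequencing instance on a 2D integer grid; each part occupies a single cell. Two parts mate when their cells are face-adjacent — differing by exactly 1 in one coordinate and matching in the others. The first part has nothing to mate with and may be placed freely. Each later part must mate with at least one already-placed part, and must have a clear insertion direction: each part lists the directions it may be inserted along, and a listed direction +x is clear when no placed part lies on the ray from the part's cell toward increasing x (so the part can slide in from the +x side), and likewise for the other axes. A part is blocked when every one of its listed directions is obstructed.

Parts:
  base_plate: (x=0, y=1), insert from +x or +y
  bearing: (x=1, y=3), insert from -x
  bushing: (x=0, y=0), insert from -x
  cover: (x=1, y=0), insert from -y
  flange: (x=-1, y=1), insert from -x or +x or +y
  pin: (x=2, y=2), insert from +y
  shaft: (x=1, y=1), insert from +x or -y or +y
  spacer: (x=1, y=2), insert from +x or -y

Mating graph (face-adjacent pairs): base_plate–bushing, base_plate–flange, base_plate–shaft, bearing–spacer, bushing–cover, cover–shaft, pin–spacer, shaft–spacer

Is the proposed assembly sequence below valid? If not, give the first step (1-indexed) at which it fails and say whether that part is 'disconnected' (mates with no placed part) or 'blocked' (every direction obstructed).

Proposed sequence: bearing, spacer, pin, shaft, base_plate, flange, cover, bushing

1. bearing@(1, 3) [-x clear] — {bearing}
2. spacer@(1, 2) [+x clear] — {bearing, spacer}
3. pin@(2, 2) [+y clear] — {bearing, pin, spacer}
4. shaft@(1, 1) [+x clear] — {bearing, pin, shaft, spacer}
5. base_plate@(0, 1) [+y clear] — {base_plate, bearing, pin, shaft, spacer}
6. flange@(-1, 1) [-x clear] — {base_plate, bearing, flange, pin, shaft, spacer}
7. cover@(1, 0) [-y clear] — {base_plate, bearing, cover, flange, pin, shaft, spacer}
8. bushing@(0, 0) [-x clear] — {base_plate, bearing, bushing, cover, flange, pin, shaft, spacer}

Valid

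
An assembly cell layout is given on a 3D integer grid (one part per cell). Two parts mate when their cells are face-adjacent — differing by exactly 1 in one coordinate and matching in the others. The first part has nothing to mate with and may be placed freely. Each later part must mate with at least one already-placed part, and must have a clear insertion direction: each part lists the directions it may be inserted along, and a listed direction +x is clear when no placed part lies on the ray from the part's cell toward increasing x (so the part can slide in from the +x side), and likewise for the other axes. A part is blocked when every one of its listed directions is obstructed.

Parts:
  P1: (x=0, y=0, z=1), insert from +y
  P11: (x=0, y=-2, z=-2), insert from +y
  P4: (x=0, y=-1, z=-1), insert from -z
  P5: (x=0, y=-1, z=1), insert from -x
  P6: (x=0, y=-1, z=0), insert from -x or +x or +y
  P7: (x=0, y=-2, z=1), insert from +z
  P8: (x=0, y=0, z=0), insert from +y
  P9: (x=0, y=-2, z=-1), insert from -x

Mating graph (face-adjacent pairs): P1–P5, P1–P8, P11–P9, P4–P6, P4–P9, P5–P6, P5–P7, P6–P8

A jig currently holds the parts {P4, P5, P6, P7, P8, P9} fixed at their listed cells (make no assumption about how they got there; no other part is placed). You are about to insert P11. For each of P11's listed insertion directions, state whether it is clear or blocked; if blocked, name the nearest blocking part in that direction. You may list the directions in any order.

+y: clear

+y: ray from P11(0, -2, -2) has no placed part ⇒ clear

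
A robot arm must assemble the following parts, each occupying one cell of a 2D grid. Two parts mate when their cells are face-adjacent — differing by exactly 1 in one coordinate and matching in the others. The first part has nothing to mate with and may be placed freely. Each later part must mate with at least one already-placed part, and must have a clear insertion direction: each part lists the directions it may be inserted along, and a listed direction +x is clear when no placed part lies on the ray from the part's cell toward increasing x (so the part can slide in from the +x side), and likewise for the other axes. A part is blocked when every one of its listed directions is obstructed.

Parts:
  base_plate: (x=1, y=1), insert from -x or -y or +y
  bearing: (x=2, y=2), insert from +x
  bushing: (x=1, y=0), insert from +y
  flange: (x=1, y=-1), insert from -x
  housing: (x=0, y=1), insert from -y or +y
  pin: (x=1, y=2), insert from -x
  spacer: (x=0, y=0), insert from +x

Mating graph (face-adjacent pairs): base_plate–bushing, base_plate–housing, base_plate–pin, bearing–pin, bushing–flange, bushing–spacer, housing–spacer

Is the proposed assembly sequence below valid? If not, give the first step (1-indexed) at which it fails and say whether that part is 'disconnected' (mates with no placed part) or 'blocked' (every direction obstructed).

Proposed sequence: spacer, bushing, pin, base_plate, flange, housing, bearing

1. spacer@(0, 0) [+x clear] — {spacer}
2. bushing@(1, 0) [+y clear] — {bushing, spacer}
3. pin@(1, 2) — no placed neighbour ⇒ disconnected

Invalid at step 3 (disconnected)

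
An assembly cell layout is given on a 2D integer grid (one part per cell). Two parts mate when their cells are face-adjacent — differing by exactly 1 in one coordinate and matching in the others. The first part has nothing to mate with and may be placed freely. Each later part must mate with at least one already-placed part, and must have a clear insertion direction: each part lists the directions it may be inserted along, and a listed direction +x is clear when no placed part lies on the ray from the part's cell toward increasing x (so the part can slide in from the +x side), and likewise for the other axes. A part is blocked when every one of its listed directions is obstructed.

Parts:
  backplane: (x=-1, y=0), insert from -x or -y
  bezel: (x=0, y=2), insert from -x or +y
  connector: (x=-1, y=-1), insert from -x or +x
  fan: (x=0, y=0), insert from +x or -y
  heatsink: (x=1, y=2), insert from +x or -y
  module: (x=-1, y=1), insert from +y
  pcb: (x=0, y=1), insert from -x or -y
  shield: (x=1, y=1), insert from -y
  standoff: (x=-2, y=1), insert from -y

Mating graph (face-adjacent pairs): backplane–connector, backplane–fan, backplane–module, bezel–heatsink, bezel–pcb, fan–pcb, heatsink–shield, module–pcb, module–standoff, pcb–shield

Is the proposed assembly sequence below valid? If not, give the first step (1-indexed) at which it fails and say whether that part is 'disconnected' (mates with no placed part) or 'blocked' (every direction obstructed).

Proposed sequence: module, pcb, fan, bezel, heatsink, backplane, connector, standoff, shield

1. module@(-1, 1) [+y clear] — {module}
2. pcb@(0, 1) [-y clear] — {module, pcb}
3. fan@(0, 0) [+x clear] — {fan, module, pcb}
4. bezel@(0, 2) [-x clear] — {bezel, fan, module, pcb}
5. heatsink@(1, 2) [+x clear] — {bezel, fan, heatsink, module, pcb}
6. backplane@(-1, 0) [-x clear] — {backplane, bezel, fan, heatsink, module, pcb}
7. connector@(-1, -1) [-x clear] — {backplane, bezel, connector, fan, heatsink, module, pcb}
8. standoff@(-2, 1) [-y clear] — {backplane, bezel, connector, fan, heatsink, module, pcb, standoff}
9. shield@(1, 1) [-y clear] — {backplane, bezel, connector, fan, heatsink, module, pcb, shield, standoff}

Valid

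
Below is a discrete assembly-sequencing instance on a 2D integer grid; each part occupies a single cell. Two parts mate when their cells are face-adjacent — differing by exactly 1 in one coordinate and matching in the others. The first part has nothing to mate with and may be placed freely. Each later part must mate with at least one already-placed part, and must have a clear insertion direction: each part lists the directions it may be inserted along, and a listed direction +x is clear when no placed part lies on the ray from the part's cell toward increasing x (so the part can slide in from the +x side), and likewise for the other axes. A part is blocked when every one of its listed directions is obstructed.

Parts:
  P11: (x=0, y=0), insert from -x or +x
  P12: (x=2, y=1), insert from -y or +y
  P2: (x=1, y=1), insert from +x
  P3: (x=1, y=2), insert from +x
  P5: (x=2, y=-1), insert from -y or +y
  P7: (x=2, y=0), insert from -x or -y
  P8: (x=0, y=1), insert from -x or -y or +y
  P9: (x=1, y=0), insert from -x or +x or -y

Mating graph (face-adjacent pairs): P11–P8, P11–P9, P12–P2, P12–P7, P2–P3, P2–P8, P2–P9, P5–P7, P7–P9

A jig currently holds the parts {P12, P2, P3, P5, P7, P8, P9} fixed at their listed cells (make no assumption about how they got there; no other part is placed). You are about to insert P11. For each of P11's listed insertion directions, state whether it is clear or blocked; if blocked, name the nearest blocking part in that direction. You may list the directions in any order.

-x: ray from P11(0, 0) has no placed part ⇒ clear
+x: nearest on ray is P9@(1, 0) ⇒ blocked

+x: blocked by P9; -x: clear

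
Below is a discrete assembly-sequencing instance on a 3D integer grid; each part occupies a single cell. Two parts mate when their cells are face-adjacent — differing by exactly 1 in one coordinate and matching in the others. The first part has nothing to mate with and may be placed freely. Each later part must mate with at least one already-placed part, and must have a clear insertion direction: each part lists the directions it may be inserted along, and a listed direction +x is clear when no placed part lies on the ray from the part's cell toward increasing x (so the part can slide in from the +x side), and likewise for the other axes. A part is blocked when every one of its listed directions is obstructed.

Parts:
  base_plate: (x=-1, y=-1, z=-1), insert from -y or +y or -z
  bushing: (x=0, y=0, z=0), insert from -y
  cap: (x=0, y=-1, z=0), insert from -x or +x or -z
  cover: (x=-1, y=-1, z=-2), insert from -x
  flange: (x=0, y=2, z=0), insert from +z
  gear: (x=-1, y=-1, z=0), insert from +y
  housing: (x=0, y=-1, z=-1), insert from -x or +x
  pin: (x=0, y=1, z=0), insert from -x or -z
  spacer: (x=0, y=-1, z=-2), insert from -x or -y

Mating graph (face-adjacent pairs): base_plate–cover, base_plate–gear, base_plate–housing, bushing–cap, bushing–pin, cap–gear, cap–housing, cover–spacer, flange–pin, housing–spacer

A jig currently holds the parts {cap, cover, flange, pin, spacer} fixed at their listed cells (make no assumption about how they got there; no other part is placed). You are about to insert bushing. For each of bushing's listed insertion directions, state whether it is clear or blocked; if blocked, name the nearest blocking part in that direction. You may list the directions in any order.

-y: nearest on ray is cap@(0, -1, 0) ⇒ blocked

-y: blocked by cap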